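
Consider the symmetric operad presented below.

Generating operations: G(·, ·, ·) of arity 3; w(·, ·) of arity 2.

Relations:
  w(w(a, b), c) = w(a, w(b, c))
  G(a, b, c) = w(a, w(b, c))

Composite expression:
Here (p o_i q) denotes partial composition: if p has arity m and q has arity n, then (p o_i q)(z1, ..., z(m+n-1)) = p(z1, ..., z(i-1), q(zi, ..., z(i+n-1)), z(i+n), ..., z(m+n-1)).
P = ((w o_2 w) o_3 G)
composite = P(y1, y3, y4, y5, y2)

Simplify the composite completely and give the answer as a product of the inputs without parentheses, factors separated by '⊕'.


y1 ⊕ y3 ⊕ y4 ⊕ y5 ⊕ y2

The w-tree's shape is irrelevant; the y-reading-order decides.
G(y4, y5, y2) spells out as y4 ⊕ y5 ⊕ y2
w(y3, G(y4, y5, y2)) spells out as y3 ⊕ y4 ⊕ y5 ⊕ y2
w(y1, w(y3, G(y4, y5, y2))) spells out as y1 ⊕ y3 ⊕ y4 ⊕ y5 ⊕ y2


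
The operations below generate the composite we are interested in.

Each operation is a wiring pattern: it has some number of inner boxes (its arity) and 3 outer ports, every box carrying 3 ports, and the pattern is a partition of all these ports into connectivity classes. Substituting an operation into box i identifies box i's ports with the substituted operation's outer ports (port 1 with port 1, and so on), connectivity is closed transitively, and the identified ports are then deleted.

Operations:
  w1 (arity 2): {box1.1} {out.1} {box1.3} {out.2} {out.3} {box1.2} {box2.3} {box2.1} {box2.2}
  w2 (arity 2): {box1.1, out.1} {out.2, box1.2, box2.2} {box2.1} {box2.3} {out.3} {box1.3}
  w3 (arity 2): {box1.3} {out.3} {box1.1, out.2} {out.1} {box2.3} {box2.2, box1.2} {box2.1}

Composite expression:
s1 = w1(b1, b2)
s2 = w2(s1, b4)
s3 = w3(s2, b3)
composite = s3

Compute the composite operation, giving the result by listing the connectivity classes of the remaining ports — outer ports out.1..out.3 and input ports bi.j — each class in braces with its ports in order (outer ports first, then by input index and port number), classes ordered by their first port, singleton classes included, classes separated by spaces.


{out.1} {out.2} {out.3} {b1.1} {b1.2} {b1.3} {b2.1} {b2.2} {b2.3} {b3.1} {b3.2, b4.2} {b3.3} {b4.1} {b4.3}

After gluing at w3, chains via deleted ports link the b-ports.
the subtree at w1 composes to {out.1} {out.2} {out.3} {b1.1} {b1.2} {b1.3} {b2.1} {b2.2} {b2.3} on (b1, b2); out.j = own outer ports
the subtree at w2 composes to {out.1} {out.2, b4.2} {out.3} {b1.1} {b1.2} {b1.3} {b2.1} {b2.2} {b2.3} {b4.1} {b4.3} on (b1, b2, b4); out.j = own outer ports
the subtree at w3 composes to {out.1} {out.2} {out.3} {b1.1} {b1.2} {b1.3} {b2.1} {b2.2} {b2.3} {b3.1} {b3.2, b4.2} {b3.3} {b4.1} {b4.3} on (b1, b2, b4, b3); out.j = own outer ports


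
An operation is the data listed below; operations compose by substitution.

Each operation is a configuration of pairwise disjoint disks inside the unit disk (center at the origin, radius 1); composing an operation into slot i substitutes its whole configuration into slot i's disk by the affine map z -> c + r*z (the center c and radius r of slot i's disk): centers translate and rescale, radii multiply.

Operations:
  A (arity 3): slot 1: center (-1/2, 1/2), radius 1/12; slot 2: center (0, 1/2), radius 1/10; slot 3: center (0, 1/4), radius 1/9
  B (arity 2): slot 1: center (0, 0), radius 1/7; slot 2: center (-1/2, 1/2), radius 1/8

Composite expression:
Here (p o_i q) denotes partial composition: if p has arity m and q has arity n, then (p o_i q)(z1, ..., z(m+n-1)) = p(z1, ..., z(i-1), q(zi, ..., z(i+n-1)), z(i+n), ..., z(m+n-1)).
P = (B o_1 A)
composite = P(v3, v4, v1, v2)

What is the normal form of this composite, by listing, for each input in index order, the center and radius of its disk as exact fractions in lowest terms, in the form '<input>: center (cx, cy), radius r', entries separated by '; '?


Below B, radii multiply path by path; the v-disk centers shift.
v3 passes through 2 substitutions, ending at center (-1/14, 1/14), radius 1/84
v4 passes through 2 substitutions, ending at center (0, 1/14), radius 1/70
v1 passes through 2 substitutions, ending at center (0, 1/28), radius 1/63
v2 passes through 1 substitution, ending at center (-1/2, 1/2), radius 1/8

v1: center (0, 1/28), radius 1/63; v2: center (-1/2, 1/2), radius 1/8; v3: center (-1/14, 1/14), radius 1/84; v4: center (0, 1/14), radius 1/70


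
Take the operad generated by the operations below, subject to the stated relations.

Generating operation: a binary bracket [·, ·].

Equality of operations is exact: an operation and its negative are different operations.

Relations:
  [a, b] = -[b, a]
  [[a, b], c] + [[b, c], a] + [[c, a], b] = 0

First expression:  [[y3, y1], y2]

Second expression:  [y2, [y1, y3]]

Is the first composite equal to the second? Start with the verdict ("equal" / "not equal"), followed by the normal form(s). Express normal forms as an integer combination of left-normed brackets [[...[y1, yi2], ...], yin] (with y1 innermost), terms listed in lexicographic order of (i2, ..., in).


The first expression, normalized: -[[y1, y3], y2]
The second expression, normalized: -[[y1, y3], y2]
The normal forms match — equal.

equal — both sides give -[[y1, y3], y2]


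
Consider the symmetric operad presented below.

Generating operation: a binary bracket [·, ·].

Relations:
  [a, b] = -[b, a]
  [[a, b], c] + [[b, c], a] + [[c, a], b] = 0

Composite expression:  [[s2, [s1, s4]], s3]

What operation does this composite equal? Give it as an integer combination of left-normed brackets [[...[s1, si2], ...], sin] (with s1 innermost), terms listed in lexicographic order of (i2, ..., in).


In the tensor algebra, words opening s1 carry the s1-anchored form.
Composite bracket: [[s2, [s1, s4]], s3]
Under [a, b] = ab - ba we get 8 signed associative words (2^3 = 8).
Only words starting with s1 matter:
  s1s4s2s3 appears with sign -1, giving the term -[[[s1, s4], s2], s3]

-[[[s1, s4], s2], s3]


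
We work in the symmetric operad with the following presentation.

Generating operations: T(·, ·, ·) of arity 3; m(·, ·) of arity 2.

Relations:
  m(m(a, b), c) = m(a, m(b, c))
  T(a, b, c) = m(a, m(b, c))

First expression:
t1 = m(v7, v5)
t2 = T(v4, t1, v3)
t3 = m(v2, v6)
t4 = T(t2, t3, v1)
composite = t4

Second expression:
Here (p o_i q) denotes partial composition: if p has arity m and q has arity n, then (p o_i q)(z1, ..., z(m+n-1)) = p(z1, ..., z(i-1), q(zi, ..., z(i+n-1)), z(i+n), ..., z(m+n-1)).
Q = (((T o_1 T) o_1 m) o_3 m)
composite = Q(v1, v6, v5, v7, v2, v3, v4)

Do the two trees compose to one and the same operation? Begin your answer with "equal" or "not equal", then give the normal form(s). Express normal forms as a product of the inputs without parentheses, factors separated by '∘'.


not equal — first v4 ∘ v7 ∘ v5 ∘ v3 ∘ v2 ∘ v6 ∘ v1, second v1 ∘ v6 ∘ v5 ∘ v7 ∘ v2 ∘ v3 ∘ v4


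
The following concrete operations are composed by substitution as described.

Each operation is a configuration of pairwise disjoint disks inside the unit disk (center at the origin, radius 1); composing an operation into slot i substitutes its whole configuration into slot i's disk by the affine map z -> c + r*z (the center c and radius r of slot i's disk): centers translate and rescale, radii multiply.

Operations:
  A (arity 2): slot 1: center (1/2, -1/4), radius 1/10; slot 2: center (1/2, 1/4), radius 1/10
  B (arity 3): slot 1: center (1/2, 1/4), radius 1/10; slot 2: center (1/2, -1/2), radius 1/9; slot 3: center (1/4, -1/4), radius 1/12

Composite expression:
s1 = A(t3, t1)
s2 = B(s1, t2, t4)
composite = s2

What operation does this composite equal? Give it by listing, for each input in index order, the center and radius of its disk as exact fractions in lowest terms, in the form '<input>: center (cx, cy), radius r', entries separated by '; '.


t1: center (11/20, 11/40), radius 1/100; t2: center (1/2, -1/2), radius 1/9; t3: center (11/20, 9/40), radius 1/100; t4: center (1/4, -1/4), radius 1/12

Each t-disk chains the slot maps above it in B; radii multiply.
t3: after 2 affine steps, its disk has center (11/20, 9/40), radius 1/100
t1: after 2 affine steps, its disk has center (11/20, 11/40), radius 1/100
t2: after 1 affine step, its disk has center (1/2, -1/2), radius 1/9
t4: after 1 affine step, its disk has center (1/4, -1/4), radius 1/12


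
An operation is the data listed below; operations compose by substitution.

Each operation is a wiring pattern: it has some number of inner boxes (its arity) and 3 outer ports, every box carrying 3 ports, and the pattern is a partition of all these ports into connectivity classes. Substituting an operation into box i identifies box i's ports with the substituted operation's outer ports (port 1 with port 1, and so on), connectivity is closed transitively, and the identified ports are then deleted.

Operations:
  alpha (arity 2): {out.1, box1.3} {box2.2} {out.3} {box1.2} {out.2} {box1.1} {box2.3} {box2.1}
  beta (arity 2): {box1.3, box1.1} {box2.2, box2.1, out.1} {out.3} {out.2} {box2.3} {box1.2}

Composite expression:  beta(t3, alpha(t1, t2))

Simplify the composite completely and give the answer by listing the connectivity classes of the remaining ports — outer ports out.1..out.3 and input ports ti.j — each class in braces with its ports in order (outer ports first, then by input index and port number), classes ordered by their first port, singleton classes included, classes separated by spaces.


{out.1, t1.3} {out.2} {out.3} {t1.1} {t1.2} {t2.1} {t2.2} {t2.3} {t3.1, t3.3} {t3.2}

After gluing at beta, chains via deleted ports link the t-ports.
the subtree at alpha composes to {out.1, t1.3} {out.2} {out.3} {t1.1} {t1.2} {t2.1} {t2.2} {t2.3} on (t1, t2); out.j = own outer ports
the subtree at beta composes to {out.1, t1.3} {out.2} {out.3} {t1.1} {t1.2} {t2.1} {t2.2} {t2.3} {t3.1, t3.3} {t3.2} on (t3, t1, t2); out.j = own outer ports


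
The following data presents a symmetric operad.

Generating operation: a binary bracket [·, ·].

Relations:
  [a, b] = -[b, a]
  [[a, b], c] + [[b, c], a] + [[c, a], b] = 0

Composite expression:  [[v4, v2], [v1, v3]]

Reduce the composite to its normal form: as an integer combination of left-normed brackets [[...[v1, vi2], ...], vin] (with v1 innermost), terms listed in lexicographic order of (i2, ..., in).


[[[v1, v3], v2], v4] - [[[v1, v3], v4], v2]

Antisymmetry and Jacobi reduce to v1-anchored left-normed brackets.
Composite bracket: [[v4, v2], [v1, v3]]
Under [a, b] = ab - ba we get 8 signed associative words (2^3 = 8).
Keep just the words that open with v1:
  word v1v3v2v4 has sign +1, contributing +[[[v1, v3], v2], v4]
  word v1v3v4v2 has sign -1, contributing -[[[v1, v3], v4], v2]


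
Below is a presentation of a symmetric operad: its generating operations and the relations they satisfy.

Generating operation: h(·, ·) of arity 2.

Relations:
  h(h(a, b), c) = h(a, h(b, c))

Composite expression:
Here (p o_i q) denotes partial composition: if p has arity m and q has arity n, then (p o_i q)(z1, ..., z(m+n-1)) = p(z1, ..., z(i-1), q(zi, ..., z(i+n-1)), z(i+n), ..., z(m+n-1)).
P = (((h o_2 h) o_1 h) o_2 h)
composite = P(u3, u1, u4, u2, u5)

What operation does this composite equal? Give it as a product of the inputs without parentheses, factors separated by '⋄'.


u3 ⋄ u1 ⋄ u4 ⋄ u2 ⋄ u5


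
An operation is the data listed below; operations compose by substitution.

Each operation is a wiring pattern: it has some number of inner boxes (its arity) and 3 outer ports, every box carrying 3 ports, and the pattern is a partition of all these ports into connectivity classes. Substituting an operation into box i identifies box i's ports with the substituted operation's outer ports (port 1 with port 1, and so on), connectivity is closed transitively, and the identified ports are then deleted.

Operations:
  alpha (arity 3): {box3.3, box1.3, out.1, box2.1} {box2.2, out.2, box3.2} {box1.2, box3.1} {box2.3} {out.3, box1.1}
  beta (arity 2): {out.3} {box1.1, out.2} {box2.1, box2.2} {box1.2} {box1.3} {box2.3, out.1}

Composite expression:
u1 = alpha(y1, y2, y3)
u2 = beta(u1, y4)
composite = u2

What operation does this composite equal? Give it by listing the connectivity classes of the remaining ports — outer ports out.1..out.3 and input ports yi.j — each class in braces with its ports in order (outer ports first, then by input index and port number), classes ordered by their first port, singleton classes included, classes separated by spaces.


After gluing at beta, chains via deleted ports link the y-ports.
the subtree at alpha composes to {out.1, y1.3, y2.1, y3.3} {out.2, y2.2, y3.2} {out.3, y1.1} {y1.2, y3.1} {y2.3} on (y1, y2, y3); out.j = own outer ports
the subtree at beta composes to {out.1, y4.3} {out.2, y1.3, y2.1, y3.3} {out.3} {y1.1} {y1.2, y3.1} {y2.2, y3.2} {y2.3} {y4.1, y4.2} on (y1, y2, y3, y4); out.j = own outer ports

{out.1, y4.3} {out.2, y1.3, y2.1, y3.3} {out.3} {y1.1} {y1.2, y3.1} {y2.2, y3.2} {y2.3} {y4.1, y4.2}


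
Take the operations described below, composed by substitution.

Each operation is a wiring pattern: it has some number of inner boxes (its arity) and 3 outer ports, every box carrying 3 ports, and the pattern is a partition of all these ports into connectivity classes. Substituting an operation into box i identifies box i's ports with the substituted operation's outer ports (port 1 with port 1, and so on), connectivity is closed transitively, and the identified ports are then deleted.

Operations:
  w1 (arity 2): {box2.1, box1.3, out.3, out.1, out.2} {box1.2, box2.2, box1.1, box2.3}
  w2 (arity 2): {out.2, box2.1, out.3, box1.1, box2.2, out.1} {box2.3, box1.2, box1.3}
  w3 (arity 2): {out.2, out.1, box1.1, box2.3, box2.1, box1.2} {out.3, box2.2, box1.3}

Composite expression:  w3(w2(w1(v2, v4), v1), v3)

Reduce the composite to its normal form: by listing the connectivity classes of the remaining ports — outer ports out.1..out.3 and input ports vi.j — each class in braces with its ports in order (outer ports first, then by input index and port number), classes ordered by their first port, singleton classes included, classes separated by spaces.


Substituting into w3 glues patterns; closure does the rest.
after w1, the pattern on (v2, v4) reads {out.1, out.2, out.3, v2.3, v4.1} {v2.1, v2.2, v4.2, v4.3} (out.j = its outer ports)
after w2, the pattern on (v2, v4, v1) reads {out.1, out.2, out.3, v1.1, v1.2, v1.3, v2.3, v4.1} {v2.1, v2.2, v4.2, v4.3} (out.j = its outer ports)
after w3, the pattern on (v2, v4, v1, v3) reads {out.1, out.2, out.3, v1.1, v1.2, v1.3, v2.3, v3.1, v3.2, v3.3, v4.1} {v2.1, v2.2, v4.2, v4.3} (out.j = its outer ports)

{out.1, out.2, out.3, v1.1, v1.2, v1.3, v2.3, v3.1, v3.2, v3.3, v4.1} {v2.1, v2.2, v4.2, v4.3}


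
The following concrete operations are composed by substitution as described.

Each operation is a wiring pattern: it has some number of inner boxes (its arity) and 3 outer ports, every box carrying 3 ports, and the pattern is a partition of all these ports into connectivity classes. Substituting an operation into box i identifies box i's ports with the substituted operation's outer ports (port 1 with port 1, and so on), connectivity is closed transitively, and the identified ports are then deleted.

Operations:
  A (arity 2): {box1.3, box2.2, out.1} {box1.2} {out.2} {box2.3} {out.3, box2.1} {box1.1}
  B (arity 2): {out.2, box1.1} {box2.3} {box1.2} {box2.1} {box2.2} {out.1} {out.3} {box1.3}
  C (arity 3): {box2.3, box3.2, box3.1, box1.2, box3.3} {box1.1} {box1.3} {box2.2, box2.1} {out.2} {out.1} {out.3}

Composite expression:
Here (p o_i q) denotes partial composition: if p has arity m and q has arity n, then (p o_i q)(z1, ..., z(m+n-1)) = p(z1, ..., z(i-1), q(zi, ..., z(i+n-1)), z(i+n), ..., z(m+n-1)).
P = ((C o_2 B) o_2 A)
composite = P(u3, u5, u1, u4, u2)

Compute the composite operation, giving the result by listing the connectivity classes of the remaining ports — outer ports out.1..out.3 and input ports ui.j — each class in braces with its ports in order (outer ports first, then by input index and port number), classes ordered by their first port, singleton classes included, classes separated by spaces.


{out.1} {out.2} {out.3} {u1.1} {u1.2, u5.3} {u1.3} {u2.1, u2.2, u2.3, u3.2} {u3.1} {u3.3} {u4.1} {u4.2} {u4.3} {u5.1} {u5.2}


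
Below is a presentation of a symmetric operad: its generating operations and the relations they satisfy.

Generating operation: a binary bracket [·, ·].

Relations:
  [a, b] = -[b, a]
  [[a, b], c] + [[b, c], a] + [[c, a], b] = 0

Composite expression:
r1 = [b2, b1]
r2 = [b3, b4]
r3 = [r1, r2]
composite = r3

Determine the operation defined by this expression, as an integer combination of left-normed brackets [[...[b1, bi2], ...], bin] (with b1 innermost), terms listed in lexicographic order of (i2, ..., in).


-[[[b1, b2], b3], b4] + [[[b1, b2], b4], b3]

Skip Jacobi rewriting: expand, keep b1-initial words, read off terms.
Composite bracket: [[b2, b1], [b3, b4]]
Under [a, b] = ab - ba we get 8 signed associative words (2^3 = 8).
Coefficients come from the b1-initial words:
  b1b2b3b4 (sign -1) contributes -[[[b1, b2], b3], b4]
  b1b2b4b3 (sign +1) contributes +[[[b1, b2], b4], b3]


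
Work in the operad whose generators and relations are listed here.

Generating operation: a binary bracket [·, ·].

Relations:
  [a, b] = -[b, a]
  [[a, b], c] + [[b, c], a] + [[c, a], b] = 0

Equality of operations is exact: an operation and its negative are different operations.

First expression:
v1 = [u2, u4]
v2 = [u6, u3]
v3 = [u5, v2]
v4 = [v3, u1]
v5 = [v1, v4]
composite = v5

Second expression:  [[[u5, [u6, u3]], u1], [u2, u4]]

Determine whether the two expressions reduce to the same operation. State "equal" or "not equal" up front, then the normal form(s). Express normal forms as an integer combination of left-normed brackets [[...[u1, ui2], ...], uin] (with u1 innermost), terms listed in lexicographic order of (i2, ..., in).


The first composite normalizes to [[[[[u1, u3], u6], u5], u2], u4] - [[[[[u1, u3], u6], u5], u4], u2] - [[[[[u1, u5], u3], u6], u2], u4] + [[[[[u1, u5], u3], u6], u4], u2] + [[[[[u1, u5], u6], u3], u2], u4] - [[[[[u1, u5], u6], u3], u4], u2] - [[[[[u1, u6], u3], u5], u2], u4] + [[[[[u1, u6], u3], u5], u4], u2]
The second composite normalizes to -[[[[[u1, u3], u6], u5], u2], u4] + [[[[[u1, u3], u6], u5], u4], u2] + [[[[[u1, u5], u3], u6], u2], u4] - [[[[[u1, u5], u3], u6], u4], u2] - [[[[[u1, u5], u6], u3], u2], u4] + [[[[[u1, u5], u6], u3], u4], u2] + [[[[[u1, u6], u3], u5], u2], u4] - [[[[[u1, u6], u3], u5], u4], u2]
The forms do not match — not equal.

not equal; first: [[[[[u1, u3], u6], u5], u2], u4] - [[[[[u1, u3], u6], u5], u4], u2] - [[[[[u1, u5], u3], u6], u2], u4] + [[[[[u1, u5], u3], u6], u4], u2] + [[[[[u1, u5], u6], u3], u2], u4] - [[[[[u1, u5], u6], u3], u4], u2] - [[[[[u1, u6], u3], u5], u2], u4] + [[[[[u1, u6], u3], u5], u4], u2]; second: -[[[[[u1, u3], u6], u5], u2], u4] + [[[[[u1, u3], u6], u5], u4], u2] + [[[[[u1, u5], u3], u6], u2], u4] - [[[[[u1, u5], u3], u6], u4], u2] - [[[[[u1, u5], u6], u3], u2], u4] + [[[[[u1, u5], u6], u3], u4], u2] + [[[[[u1, u6], u3], u5], u2], u4] - [[[[[u1, u6], u3], u5], u4], u2]


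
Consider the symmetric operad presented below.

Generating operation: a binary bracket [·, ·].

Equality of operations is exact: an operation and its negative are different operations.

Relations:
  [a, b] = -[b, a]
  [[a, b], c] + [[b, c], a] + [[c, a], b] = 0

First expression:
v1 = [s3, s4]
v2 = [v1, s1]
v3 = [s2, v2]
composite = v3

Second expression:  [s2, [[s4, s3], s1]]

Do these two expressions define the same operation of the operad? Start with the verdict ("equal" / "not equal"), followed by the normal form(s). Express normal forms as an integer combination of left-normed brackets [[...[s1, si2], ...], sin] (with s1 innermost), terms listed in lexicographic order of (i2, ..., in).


not equal — first [[[s1, s3], s4], s2] - [[[s1, s4], s3], s2], second -[[[s1, s3], s4], s2] + [[[s1, s4], s3], s2]

Normal form of the first expression: [[[s1, s3], s4], s2] - [[[s1, s4], s3], s2]
Normal form of the second expression: -[[[s1, s3], s4], s2] + [[[s1, s4], s3], s2]
No match — not equal.


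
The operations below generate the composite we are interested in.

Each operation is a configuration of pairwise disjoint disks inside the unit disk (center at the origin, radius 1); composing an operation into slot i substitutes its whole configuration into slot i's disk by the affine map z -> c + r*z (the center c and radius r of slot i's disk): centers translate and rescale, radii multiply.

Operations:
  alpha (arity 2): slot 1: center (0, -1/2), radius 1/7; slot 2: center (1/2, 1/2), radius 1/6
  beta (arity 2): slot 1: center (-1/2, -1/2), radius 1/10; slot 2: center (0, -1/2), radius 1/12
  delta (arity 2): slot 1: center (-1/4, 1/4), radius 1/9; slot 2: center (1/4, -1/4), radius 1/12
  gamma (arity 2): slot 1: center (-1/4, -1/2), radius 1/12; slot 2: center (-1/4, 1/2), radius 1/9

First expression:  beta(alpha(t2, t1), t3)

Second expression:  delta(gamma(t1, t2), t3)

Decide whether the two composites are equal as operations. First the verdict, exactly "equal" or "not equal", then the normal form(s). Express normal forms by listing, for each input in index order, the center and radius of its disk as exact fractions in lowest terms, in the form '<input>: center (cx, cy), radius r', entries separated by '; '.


Reducing the first expression gives t1: center (-9/20, -9/20), radius 1/60; t2: center (-1/2, -11/20), radius 1/70; t3: center (0, -1/2), radius 1/12
Reducing the second expression gives t1: center (-5/18, 7/36), radius 1/108; t2: center (-5/18, 11/36), radius 1/81; t3: center (1/4, -1/4), radius 1/12
The normal forms differ: not equal.

not equal; first: t1: center (-9/20, -9/20), radius 1/60; t2: center (-1/2, -11/20), radius 1/70; t3: center (0, -1/2), radius 1/12; second: t1: center (-5/18, 7/36), radius 1/108; t2: center (-5/18, 11/36), radius 1/81; t3: center (1/4, -1/4), radius 1/12


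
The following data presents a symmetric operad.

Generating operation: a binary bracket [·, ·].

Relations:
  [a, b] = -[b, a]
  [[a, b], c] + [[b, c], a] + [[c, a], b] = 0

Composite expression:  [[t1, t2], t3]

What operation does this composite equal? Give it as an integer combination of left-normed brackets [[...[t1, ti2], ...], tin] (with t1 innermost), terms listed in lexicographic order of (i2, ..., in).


[[t1, t2], t3]


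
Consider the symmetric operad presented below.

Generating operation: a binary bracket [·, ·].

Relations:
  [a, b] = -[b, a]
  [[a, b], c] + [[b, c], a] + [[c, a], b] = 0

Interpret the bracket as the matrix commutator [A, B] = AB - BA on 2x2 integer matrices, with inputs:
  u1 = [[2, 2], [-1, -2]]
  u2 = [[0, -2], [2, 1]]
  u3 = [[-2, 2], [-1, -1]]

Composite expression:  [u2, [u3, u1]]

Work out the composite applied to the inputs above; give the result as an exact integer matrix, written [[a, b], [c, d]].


[[30, 10], [-5, -30]]

[u3, u1] = [[0, -10], [-5, 0]]
[u2, [u3, u1]] = [[30, 10], [-5, -30]]


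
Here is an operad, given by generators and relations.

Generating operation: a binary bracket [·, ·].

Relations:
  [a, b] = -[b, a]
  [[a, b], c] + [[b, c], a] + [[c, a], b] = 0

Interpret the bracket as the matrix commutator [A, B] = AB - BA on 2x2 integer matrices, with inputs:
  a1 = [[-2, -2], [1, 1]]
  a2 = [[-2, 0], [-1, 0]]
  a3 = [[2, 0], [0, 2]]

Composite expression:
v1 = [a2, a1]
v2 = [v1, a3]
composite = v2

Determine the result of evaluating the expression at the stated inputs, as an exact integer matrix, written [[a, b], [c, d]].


[[0, 0], [0, 0]]

[a2, a1] = [[-2, 4], [5, 2]]
[[a2, a1], a3] = [[0, 0], [0, 0]]


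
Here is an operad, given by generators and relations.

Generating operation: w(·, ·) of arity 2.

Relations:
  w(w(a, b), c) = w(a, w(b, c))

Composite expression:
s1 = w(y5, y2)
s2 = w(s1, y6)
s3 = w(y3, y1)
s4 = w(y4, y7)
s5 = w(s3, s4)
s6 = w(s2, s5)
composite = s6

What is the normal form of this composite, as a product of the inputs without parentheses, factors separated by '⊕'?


y5 ⊕ y2 ⊕ y6 ⊕ y3 ⊕ y1 ⊕ y4 ⊕ y7


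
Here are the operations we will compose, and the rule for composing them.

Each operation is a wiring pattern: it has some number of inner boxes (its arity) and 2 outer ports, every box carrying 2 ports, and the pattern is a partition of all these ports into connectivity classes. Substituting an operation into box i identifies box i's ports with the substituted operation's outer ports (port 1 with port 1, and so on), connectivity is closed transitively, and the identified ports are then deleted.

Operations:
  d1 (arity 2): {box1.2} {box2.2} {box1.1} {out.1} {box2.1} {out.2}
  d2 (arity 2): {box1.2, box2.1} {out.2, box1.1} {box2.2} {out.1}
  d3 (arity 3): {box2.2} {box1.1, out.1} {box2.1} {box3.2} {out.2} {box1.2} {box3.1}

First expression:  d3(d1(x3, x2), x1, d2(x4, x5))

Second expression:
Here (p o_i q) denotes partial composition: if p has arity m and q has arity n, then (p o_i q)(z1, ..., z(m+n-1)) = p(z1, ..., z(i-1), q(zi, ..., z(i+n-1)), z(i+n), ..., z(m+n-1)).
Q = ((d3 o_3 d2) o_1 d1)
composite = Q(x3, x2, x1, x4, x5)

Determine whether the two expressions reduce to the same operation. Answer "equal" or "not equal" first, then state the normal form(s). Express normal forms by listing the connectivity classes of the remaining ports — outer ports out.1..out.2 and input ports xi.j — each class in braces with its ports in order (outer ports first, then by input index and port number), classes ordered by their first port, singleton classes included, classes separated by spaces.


equal — both sides give {out.1} {out.2} {x1.1} {x1.2} {x2.1} {x2.2} {x3.1} {x3.2} {x4.1} {x4.2, x5.1} {x5.2}

Normal form of the first expression: {out.1} {out.2} {x1.1} {x1.2} {x2.1} {x2.2} {x3.1} {x3.2} {x4.1} {x4.2, x5.1} {x5.2}
Normal form of the second expression: {out.1} {out.2} {x1.1} {x1.2} {x2.1} {x2.2} {x3.1} {x3.2} {x4.1} {x4.2, x5.1} {x5.2}
Both agree, so they are equal.


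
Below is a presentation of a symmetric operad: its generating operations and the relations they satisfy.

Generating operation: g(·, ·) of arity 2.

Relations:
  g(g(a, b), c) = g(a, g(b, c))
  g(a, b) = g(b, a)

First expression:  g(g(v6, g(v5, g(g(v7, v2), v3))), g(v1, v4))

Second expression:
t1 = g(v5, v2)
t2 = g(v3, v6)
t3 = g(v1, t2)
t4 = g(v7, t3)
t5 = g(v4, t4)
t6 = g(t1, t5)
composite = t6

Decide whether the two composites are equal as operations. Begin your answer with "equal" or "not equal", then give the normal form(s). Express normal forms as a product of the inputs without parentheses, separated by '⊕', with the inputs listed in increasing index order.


The first composite normalizes to v1 ⊕ v2 ⊕ v3 ⊕ v4 ⊕ v5 ⊕ v6 ⊕ v7
The second composite normalizes to v1 ⊕ v2 ⊕ v3 ⊕ v4 ⊕ v5 ⊕ v6 ⊕ v7
The normal forms match — equal.

equal — both sides give v1 ⊕ v2 ⊕ v3 ⊕ v4 ⊕ v5 ⊕ v6 ⊕ v7


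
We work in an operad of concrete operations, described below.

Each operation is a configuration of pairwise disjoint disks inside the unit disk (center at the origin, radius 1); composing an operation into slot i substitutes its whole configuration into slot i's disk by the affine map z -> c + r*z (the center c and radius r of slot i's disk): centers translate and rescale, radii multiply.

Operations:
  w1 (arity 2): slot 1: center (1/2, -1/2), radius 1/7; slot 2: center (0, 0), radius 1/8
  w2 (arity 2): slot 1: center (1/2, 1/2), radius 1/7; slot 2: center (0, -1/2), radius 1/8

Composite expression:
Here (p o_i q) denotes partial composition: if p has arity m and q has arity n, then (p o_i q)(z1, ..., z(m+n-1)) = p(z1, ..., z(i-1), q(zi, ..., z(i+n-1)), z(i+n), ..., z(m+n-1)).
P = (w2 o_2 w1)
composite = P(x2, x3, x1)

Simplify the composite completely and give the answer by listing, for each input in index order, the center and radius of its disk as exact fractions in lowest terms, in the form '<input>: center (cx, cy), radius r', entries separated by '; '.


x1: center (0, -1/2), radius 1/64; x2: center (1/2, 1/2), radius 1/7; x3: center (1/16, -9/16), radius 1/56

Each x-disk chains the slot maps above it in w2; radii multiply.
for x2, the 1-step affine chain lands on center (1/2, 1/2), radius 1/7
for x3, the 2-step affine chain lands on center (1/16, -9/16), radius 1/56
for x1, the 2-step affine chain lands on center (0, -1/2), radius 1/64


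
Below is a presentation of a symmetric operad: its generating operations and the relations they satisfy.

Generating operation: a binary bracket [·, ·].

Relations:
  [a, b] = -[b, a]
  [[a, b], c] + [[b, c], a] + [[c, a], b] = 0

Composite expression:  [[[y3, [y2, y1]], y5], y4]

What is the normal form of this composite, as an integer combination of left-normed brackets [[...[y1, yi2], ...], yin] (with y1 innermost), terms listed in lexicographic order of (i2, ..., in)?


Antisymmetry and Jacobi reduce to y1-anchored left-normed brackets.
Composite bracket: [[[y3, [y2, y1]], y5], y4]
The bracket unfolds into 16 signed words via [a, b] = ab - ba (2^4 = 16).
Collect the words opening with y1:
  word y1y2y3y5y4 has sign +1, contributing +[[[[y1, y2], y3], y5], y4]

[[[[y1, y2], y3], y5], y4]


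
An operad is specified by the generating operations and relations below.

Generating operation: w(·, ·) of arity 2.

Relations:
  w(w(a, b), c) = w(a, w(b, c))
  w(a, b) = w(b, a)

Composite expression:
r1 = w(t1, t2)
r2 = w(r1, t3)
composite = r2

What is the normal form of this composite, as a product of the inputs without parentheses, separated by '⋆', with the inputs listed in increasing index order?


Reordering under w is free, so list the t-inputs canonically.
w(t1, t2) linearizes to t1 ⋆ t2
w(w(t1, t2), t3) linearizes to t1 ⋆ t2 ⋆ t3
the factors in increasing index order: t1 ⋆ t2 ⋆ t3

t1 ⋆ t2 ⋆ t3


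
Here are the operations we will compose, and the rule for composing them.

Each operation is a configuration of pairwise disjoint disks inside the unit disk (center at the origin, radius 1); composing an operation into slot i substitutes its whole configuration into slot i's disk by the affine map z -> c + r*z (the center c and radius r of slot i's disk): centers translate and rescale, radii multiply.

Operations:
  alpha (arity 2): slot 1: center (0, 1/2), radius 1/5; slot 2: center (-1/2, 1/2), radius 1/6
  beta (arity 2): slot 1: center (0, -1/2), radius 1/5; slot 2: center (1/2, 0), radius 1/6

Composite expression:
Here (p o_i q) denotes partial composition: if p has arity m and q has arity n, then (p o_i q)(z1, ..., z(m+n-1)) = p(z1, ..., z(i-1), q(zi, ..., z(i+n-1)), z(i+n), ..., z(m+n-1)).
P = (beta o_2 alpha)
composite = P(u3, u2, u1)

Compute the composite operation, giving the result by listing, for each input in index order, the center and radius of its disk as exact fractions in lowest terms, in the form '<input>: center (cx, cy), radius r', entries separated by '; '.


u1: center (5/12, 1/12), radius 1/36; u2: center (1/2, 1/12), radius 1/30; u3: center (0, -1/2), radius 1/5

Only the slot chain above each u matters under beta; compose those maps.
input u3: composing its 1 substitution step yields center (0, -1/2), radius 1/5
input u2: composing its 2 substitution steps yields center (1/2, 1/12), radius 1/30
input u1: composing its 2 substitution steps yields center (5/12, 1/12), radius 1/36


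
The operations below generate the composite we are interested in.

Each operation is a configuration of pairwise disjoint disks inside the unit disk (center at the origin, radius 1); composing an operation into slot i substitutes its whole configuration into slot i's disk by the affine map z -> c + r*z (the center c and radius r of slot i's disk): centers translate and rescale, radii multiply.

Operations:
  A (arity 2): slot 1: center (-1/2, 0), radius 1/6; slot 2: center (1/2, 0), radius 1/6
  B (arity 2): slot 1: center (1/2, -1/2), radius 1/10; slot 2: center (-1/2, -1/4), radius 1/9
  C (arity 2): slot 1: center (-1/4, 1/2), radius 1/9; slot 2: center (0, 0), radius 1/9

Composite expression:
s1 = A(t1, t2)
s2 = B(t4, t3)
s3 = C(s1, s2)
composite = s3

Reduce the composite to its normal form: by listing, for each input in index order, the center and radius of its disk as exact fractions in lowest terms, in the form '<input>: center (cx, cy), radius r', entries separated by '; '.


t1: center (-11/36, 1/2), radius 1/54; t2: center (-7/36, 1/2), radius 1/54; t3: center (-1/18, -1/36), radius 1/81; t4: center (1/18, -1/18), radius 1/90

Only the slot chain above each t matters under C; compose those maps.
input t1: composing its 2 substitution steps yields center (-11/36, 1/2), radius 1/54
input t2: composing its 2 substitution steps yields center (-7/36, 1/2), radius 1/54
input t4: composing its 2 substitution steps yields center (1/18, -1/18), radius 1/90
input t3: composing its 2 substitution steps yields center (-1/18, -1/36), radius 1/81


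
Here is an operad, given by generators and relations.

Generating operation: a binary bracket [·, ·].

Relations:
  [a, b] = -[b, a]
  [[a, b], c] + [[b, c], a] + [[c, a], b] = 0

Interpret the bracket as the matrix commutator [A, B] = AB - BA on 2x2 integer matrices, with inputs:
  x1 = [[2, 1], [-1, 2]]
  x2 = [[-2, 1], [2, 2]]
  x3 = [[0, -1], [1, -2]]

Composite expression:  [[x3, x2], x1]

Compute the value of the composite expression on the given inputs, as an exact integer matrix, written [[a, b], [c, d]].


[[10, -6], [-6, -10]]

[x3, x2] = [[-3, -2], [-8, 3]]
[[x3, x2], x1] = [[10, -6], [-6, -10]]


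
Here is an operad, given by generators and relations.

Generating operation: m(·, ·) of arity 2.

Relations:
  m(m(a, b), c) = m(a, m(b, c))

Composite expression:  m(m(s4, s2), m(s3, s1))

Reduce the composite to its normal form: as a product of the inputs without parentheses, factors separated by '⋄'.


s4 ⋄ s2 ⋄ s3 ⋄ s1


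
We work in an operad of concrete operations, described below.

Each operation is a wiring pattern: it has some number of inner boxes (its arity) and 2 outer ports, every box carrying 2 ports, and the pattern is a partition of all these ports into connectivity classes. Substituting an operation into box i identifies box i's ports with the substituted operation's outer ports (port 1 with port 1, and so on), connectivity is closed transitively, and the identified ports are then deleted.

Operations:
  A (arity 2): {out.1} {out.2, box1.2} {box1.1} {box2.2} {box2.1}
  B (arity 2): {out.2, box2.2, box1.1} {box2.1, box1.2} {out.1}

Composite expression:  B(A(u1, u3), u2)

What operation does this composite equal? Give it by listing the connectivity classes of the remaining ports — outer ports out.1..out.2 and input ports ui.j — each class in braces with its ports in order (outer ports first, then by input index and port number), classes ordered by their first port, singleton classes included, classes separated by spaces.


Substituting into B glues patterns; closure does the rest.
the subtree at A composes to {out.1} {out.2, u1.2} {u1.1} {u3.1} {u3.2} on (u1, u3); out.j = own outer ports
the subtree at B composes to {out.1} {out.2, u2.2} {u1.1} {u1.2, u2.1} {u3.1} {u3.2} on (u1, u3, u2); out.j = own outer ports

{out.1} {out.2, u2.2} {u1.1} {u1.2, u2.1} {u3.1} {u3.2}


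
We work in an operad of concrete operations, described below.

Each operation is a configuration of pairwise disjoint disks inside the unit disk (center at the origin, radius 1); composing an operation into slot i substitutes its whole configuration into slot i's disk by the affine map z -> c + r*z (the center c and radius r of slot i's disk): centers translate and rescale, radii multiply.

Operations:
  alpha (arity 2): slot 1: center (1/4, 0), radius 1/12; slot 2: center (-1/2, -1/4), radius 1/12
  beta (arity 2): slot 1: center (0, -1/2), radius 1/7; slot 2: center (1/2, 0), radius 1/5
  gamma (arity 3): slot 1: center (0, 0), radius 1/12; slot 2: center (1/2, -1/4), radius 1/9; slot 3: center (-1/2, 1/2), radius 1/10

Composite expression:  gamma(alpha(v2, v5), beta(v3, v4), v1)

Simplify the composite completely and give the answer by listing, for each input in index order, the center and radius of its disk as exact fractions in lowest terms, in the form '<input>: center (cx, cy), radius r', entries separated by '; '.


v1: center (-1/2, 1/2), radius 1/10; v2: center (1/48, 0), radius 1/144; v3: center (1/2, -11/36), radius 1/63; v4: center (5/9, -1/4), radius 1/45; v5: center (-1/24, -1/48), radius 1/144

Affine substitution under gamma: radii multiply and v-centers shift.
for v2, the 2-step affine chain lands on center (1/48, 0), radius 1/144
for v5, the 2-step affine chain lands on center (-1/24, -1/48), radius 1/144
for v3, the 2-step affine chain lands on center (1/2, -11/36), radius 1/63
for v4, the 2-step affine chain lands on center (5/9, -1/4), radius 1/45
for v1, the 1-step affine chain lands on center (-1/2, 1/2), radius 1/10


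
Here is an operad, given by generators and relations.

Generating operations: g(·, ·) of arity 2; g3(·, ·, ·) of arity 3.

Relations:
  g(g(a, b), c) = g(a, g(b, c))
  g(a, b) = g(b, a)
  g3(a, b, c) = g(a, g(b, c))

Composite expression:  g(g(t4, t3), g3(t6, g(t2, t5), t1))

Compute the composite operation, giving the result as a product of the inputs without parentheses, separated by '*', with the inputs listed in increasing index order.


t1 * t2 * t3 * t4 * t5 * t6


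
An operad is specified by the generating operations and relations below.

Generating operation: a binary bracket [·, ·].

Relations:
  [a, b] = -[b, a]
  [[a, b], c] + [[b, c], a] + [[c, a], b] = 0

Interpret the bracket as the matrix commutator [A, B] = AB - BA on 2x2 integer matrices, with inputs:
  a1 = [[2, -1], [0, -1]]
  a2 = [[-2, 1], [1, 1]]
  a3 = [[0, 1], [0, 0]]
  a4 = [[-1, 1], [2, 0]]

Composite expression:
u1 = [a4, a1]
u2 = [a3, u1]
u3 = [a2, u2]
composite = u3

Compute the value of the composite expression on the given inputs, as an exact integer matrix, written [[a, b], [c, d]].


[[4, 0], [12, -4]]

[a4, a1] = [[2, -2], [6, -2]]
[a3, [a4, a1]] = [[6, -4], [0, -6]]
[a2, [a3, [a4, a1]]] = [[4, 0], [12, -4]]


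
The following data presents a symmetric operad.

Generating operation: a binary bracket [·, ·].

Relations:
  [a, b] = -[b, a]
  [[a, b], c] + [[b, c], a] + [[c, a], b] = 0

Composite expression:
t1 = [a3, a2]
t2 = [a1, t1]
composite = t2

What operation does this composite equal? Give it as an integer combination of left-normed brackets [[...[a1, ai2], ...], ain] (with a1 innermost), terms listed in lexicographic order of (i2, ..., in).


Skip Jacobi rewriting: expand, keep a1-initial words, read off terms.
Composite bracket: [a1, [a3, a2]]
Applying ab - ba throughout gives 4 signed words (2^2 = 4).
Only words starting with a1 matter:
  sign of a1a2a3 is -1, so it contributes -[[a1, a2], a3]
  sign of a1a3a2 is +1, so it contributes +[[a1, a3], a2]

-[[a1, a2], a3] + [[a1, a3], a2]


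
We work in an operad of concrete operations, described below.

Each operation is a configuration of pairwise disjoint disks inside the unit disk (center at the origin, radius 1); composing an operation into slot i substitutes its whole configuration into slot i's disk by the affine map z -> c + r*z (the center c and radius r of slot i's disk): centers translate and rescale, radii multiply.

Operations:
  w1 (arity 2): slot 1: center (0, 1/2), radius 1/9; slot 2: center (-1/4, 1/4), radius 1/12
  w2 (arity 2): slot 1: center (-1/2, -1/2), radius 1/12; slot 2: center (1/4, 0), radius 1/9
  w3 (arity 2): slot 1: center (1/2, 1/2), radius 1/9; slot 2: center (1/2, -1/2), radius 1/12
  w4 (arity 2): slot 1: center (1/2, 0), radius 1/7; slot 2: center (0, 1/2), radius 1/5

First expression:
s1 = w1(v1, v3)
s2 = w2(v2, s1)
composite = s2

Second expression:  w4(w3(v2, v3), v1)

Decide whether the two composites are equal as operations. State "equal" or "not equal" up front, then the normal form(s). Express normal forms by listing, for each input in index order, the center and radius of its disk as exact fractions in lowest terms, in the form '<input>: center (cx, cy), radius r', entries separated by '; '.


In normal form, the first expression is v1: center (1/4, 1/18), radius 1/81; v2: center (-1/2, -1/2), radius 1/12; v3: center (2/9, 1/36), radius 1/108
In normal form, the second expression is v1: center (0, 1/2), radius 1/5; v2: center (4/7, 1/14), radius 1/63; v3: center (4/7, -1/14), radius 1/84
They disagree, so not equal.

not equal: they reduce to v1: center (1/4, 1/18), radius 1/81; v2: center (-1/2, -1/2), radius 1/12; v3: center (2/9, 1/36), radius 1/108 and v1: center (0, 1/2), radius 1/5; v2: center (4/7, 1/14), radius 1/63; v3: center (4/7, -1/14), radius 1/84
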